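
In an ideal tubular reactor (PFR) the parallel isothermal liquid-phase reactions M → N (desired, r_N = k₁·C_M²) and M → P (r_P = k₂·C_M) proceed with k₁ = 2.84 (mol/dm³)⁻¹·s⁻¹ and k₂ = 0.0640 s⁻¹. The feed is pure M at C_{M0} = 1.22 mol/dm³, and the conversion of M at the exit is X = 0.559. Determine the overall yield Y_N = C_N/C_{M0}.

C_M = C_{M0}(1−X) = 0.5380 mol/dm³.
Along a PFR/batch, dC_P/dC_M = −r_P/(r_N+r_P) = −k₂/(k₂+k₁·C_M).
Integrating from C_{M0} to C_M: C_P = (0.0640/2.84)·ln[(0.0640+2.84·1.22)/(0.0640+2.84·0.538)] = 0.02254·ln(3.529/1.592) = 0.01794 mol/dm³.
Then C_N = (C_{M0}−C_M) − C_P = 0.6820 − 0.01794 = 0.6640 mol/dm³.
Y_N = C_N/C_{M0} = 0.6640/1.22 = 0.544.

0.544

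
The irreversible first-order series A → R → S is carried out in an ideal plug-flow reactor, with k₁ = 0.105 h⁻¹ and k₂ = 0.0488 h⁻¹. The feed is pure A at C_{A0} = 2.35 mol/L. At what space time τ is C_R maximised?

13.6 h

The intermediate peaks when r₁ = r₂, i.e. k₁e^(−k₁τ) = k₂e^(−k₂τ), giving τ_opt = ln(k₂/k₁)/(k₂−k₁).
= ln(0.0488/0.105)/(0.0488−0.105) = ln(0.4648)/-0.05620 = -0.7662/-0.05620 = 13.6 h.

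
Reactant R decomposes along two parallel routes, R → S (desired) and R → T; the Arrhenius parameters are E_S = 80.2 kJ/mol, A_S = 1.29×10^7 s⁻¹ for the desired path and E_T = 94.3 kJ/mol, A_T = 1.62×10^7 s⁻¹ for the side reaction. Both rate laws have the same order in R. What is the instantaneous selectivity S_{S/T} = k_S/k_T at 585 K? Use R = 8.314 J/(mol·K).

With equal orders, S_{S/T} = k_S/k_T = (A_S/A_T)·exp[(E_T−E_S)/(RT)].
(E_T−E_S)/(RT) = (94.3−80.2)×10³/(8.314×585) = 14100/4864 = 2.899.
k_S/k_T = (1.29×10^7/1.62×10^7)·exp(2.899) = 0.7963 × 18.16 = 14.5.

14.5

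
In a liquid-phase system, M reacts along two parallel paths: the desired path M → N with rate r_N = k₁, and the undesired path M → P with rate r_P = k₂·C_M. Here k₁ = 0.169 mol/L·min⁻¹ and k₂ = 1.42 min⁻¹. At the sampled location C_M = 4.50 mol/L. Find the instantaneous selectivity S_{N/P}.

S_{N/P} = r_N/r_P = (k₁)/(k₂·C_M) = (k₁/k₂)·C_M⁻¹.
= (0.169) / (1.42×4.500) = 0.1690/6.390 = 0.0264.
The undesired path is higher order in M, so low C_M (CSTR or dilute feed) favours N.

0.0264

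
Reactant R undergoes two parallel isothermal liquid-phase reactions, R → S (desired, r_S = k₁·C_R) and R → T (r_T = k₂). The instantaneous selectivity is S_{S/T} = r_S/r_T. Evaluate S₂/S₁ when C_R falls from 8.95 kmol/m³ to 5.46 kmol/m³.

0.610

S_{S/T} = (k₁/k₂)·C_R, so S₂/S₁ = (C_{R,2}/C_{R,1}).
= 5.46/8.95 = 0.610.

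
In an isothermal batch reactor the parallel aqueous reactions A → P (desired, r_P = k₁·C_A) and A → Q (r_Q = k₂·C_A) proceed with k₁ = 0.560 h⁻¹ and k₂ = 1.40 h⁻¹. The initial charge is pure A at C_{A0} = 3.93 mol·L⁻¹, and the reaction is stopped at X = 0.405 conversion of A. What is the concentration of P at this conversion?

C_A = C_{A0}(1−X) = 2.338 mol·L⁻¹.
Both paths are first order in A, so the instantaneous fraction to P is constant: dC_P/d(−C_A) = k₁/(k₁+k₂) = 0.2857.
C_P = 0.2857·(C_{A0}−C_A) = 0.2857×1.592 = 0.455 mol·L⁻¹.

0.455 mol·L⁻¹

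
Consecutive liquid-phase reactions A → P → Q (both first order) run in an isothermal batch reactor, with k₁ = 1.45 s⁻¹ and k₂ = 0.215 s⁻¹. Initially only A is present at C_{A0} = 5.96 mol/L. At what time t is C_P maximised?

The intermediate peaks when r₁ = r₂, i.e. k₁e^(−k₁t) = k₂e^(−k₂t), giving t_opt = ln(k₂/k₁)/(k₂−k₁).
= ln(0.215/1.45)/(0.215−1.45) = ln(0.1483)/-1.235 = -1.909/-1.235 = 1.55 s.

1.55 s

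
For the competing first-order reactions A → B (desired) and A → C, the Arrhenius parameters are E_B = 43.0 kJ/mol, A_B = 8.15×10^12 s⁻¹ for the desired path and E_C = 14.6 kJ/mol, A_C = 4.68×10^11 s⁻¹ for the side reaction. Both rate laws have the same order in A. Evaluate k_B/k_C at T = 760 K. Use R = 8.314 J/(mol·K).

With equal orders, S_{B/C} = k_B/k_C = (A_B/A_C)·exp[(E_C−E_B)/(RT)].
(E_C−E_B)/(RT) = (14.6−43.0)×10³/(8.314×760) = -28400/6319 = -4.495.
k_B/k_C = (8.15×10^12/4.68×10^11)·exp(-4.495) = 17.41 × 0.01117 = 0.194.

0.194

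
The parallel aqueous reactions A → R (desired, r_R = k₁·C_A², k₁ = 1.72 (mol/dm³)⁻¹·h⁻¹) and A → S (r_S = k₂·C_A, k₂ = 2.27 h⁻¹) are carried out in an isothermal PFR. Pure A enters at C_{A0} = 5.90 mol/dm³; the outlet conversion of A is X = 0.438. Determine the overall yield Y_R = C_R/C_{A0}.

C_A = C_{A0}(1−X) = 3.316 mol/dm³.
Along a PFR/batch, dC_S/dC_A = −r_S/(r_R+r_S) = −k₂/(k₂+k₁·C_A).
Integrating from C_{A0} to C_A: C_S = (2.27/1.72)·ln[(2.27+1.72·5.90)/(2.27+1.72·3.32)] = 1.320·ln(12.42/7.973) = 0.5847 mol/dm³.
Then C_R = (C_{A0}−C_A) − C_S = 2.584 − 0.5847 = 1.999 mol/dm³.
Y_R = C_R/C_{A0} = 1.999/5.90 = 0.339.

0.339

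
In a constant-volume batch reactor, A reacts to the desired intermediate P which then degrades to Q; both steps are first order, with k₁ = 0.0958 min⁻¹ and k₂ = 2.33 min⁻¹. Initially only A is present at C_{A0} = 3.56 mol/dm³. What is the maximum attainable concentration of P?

For a first-order series the maximum intermediate yield is C_{P,max}/C_{A0} = (k₁/k₂)^[k₂/(k₂−k₁)].
= (0.0958/2.33)^(2.33/(2.33−0.0958)) = (0.04112)^(1.043) = 0.03586.
C_{P,max} = 0.03586×3.56 = 0.128 mol/dm³.

0.128 mol/dm³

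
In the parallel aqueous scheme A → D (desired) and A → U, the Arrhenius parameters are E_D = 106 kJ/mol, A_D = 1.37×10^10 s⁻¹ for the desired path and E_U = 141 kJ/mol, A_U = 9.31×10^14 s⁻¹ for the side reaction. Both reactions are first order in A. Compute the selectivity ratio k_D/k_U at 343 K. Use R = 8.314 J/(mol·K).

Since both paths have the same order in A, the concentration cancels and S_{D/U} = k_D/k_U = (A_D/A_U)·exp[(E_U−E_D)/(RT)].
(E_U−E_D)/(RT) = (141−106)×10³/(8.314×343) = 35000/2852 = 12.27.
k_D/k_U = (1.37×10^10/9.31×10^14)·exp(12.27) = 1.472×10^-5 × 2.139×10^5 = 3.15.
Since E_D < E_U, lowering the temperature improves selectivity toward D.

3.15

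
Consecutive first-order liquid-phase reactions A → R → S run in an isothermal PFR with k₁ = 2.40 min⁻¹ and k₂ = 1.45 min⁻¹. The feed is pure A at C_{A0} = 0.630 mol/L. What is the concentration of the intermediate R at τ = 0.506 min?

0.292 mol/L

Solving the coupled first-order balances gives C_R(τ) = [k₁/(k₂−k₁)]·C_{A0}·(e^(−k₁τ) − e^(−k₂τ)).
e^(−k₁τ) = e^(−2.40×0.506) = e^(−1.214) = 0.2969; e^(−k₂τ) = e^(−0.7337) = 0.4801.
C_R = 2.40×0.630/(1.45−2.40) × (0.2969−0.4801) = (-1.592)×(-0.1832) = 0.2916 mol/L.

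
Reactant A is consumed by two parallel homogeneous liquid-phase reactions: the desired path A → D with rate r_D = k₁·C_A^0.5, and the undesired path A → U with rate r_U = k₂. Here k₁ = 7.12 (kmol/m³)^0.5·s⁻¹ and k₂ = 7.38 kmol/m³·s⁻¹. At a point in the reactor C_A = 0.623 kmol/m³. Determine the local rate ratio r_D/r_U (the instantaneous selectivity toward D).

0.761

S_{D/U} = r_D/r_U = (k₁·C_A^0.5)/(k₂) = (k₁/k₂)·C_A^0.5.
= (7.12×0.6230^0.5) / (7.38) = 5.620/7.380 = 0.761.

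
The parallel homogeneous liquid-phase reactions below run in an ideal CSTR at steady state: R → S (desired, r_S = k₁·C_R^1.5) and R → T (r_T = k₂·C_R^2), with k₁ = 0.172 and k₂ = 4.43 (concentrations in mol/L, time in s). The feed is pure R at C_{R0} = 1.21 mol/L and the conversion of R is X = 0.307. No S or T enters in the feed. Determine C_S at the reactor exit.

0.0151 mol/L

Exit C_R = C_{R0}(1−X) = 1.21×0.693 = 0.8385 mol/L.
A CSTR operates uniformly at the exit composition, giving r_S = 0.1321 and r_T = 3.115 (each k·C_R^n at C_R = 0.8385).
Fraction of consumed R going to S: r_S/(r_S+r_T) = 0.04068.
C_S = 0.04068·C_{R0}·X = 0.04068×1.21×0.307 = 0.0151 mol/L.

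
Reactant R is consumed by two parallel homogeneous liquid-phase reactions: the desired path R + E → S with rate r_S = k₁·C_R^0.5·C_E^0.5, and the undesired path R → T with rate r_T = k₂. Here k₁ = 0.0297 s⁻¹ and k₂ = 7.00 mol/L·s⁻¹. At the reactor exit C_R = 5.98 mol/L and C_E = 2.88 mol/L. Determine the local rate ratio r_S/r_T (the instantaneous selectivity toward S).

0.0176

S_{S/T} = r_S/r_T = (k₁·C_R^0.5·C_E^0.5)/(k₂) = (k₁/k₂)·C_R^0.5·C_E^0.5.
= (0.0297×5.980^0.5×2.880^0.5) / (7.00) = 0.1233/7.000 = 0.0176.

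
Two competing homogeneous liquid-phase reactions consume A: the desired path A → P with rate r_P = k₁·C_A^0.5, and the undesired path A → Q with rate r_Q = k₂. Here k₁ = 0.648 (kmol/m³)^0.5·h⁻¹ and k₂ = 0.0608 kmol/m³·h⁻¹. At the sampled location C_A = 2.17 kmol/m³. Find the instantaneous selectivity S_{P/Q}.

15.7

S_{P/Q} = r_P/r_Q = (k₁·C_A^0.5)/(k₂) = (k₁/k₂)·C_A^0.5.
= (0.648×2.170^0.5) / (0.0608) = 0.9546/0.06080 = 15.7.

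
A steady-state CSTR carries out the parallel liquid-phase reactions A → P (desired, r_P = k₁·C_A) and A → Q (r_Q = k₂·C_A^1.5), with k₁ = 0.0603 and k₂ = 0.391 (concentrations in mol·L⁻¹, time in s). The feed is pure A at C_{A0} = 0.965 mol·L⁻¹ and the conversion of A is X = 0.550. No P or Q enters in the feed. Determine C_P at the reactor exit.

Exit C_A = C_{A0}(1−X) = 0.965×0.450 = 0.4342 mol·L⁻¹.
Rates in a CSTR are evaluated at the outlet concentration: r_P = 0.0603×0.4342 = 0.02619, r_Q = 0.391×0.4342^1.5 = 0.1119.
Fraction of consumed A going to P: r_P/(r_P+r_Q) = 0.1896.
C_P = 0.1896·C_{A0}·X = 0.1896×0.965×0.550 = 0.101 mol·L⁻¹.

0.101 mol·L⁻¹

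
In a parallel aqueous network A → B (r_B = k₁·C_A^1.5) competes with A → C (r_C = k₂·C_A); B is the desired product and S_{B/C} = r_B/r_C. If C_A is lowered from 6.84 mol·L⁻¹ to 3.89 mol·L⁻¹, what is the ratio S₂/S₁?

0.754

S_{B/C} = (k₁/k₂)·C_A^0.5, so S₂/S₁ = (C_{A,2}/C_{A,1})^0.5.
= (3.89/6.84)^0.5 = (0.5687)^0.5 = 0.754.
Selectivity toward B falls as C_A falls — high-concentration operation is favoured.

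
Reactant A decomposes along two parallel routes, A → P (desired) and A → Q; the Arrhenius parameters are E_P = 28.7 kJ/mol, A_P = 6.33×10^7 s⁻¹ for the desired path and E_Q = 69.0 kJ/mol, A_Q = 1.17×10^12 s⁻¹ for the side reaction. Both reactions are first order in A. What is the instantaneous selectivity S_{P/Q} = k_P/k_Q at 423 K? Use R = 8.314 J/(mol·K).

Since both paths have the same order in A, the concentration cancels and S_{P/Q} = k_P/k_Q = (A_P/A_Q)·exp[(E_Q−E_P)/(RT)].
(E_Q−E_P)/(RT) = (69.0−28.7)×10³/(8.314×423) = 40300/3517 = 11.46.
k_P/k_Q = (6.33×10^7/1.17×10^12)·exp(11.46) = 5.410×10^-5 × 94770 = 5.13.

5.13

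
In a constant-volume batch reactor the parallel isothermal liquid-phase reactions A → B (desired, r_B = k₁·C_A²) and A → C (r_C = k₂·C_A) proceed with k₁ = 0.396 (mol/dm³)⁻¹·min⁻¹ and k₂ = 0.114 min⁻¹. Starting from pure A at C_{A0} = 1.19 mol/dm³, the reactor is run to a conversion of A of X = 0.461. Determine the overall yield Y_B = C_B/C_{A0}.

C_A = C_{A0}(1−X) = 0.6414 mol/dm³.
Along a PFR/batch, dC_C/dC_A = −r_C/(r_B+r_C) = −k₂/(k₂+k₁·C_A).
Integrating from C_{A0} to C_A: C_C = (0.114/0.396)·ln[(0.114+0.396·1.19)/(0.114+0.396·0.641)] = 0.2879·ln(0.5852/0.3680) = 0.1336 mol/dm³.
Then C_B = (C_{A0}−C_A) − C_C = 0.5486 − 0.1336 = 0.4150 mol/dm³.
Y_B = C_B/C_{A0} = 0.4150/1.19 = 0.349.

0.349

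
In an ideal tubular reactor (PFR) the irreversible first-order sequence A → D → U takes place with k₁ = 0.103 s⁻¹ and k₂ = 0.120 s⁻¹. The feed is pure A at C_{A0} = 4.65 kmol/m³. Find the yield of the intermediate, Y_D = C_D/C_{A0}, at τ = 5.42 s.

0.305

The intermediate concentration in a first-order A→B→C sequence is C_D = k₁C_{A0}(e^(−k₁τ) − e^(−k₂τ))/(k₂−k₁).
e^(−k₁τ) = e^(−0.103×5.42) = e^(−0.5583) = 0.5722; e^(−k₂τ) = e^(−0.6504) = 0.5218.
C_D = 0.103×4.65/(0.120−0.103) × (0.5722−0.5218) = 28.17×0.05037 = 1.419 kmol/m³.
Y_D = C_D/C_{A0} = 1.419/4.65 = 0.305.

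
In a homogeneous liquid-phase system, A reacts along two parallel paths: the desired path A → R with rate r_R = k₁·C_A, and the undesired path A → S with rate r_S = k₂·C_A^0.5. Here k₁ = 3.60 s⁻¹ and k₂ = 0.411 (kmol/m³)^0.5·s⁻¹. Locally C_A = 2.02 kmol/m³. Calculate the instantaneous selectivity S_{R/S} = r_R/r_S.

12.4

S_{R/S} = r_R/r_S = (k₁·C_A)/(k₂·C_A^0.5) = (k₁/k₂)·C_A^0.5.
= (3.60×2.020) / (0.411×2.020^0.5) = 7.272/0.5841 = 12.4.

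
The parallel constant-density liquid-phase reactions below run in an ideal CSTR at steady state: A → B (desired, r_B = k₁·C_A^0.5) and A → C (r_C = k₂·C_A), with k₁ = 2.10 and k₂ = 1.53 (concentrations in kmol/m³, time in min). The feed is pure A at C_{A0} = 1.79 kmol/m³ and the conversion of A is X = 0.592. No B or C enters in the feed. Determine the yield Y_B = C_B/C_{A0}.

0.365

Exit C_A = C_{A0}(1−X) = 1.79×0.408 = 0.7303 kmol/m³.
In a CSTR the entire volume is at exit conditions, so r_B = 2.10×0.7303^0.5 = 1.795 and r_C = 1.53×0.7303 = 1.117.
Fraction of consumed A going to B: r_B/(r_B+r_C) = 0.6163.
C_B = 0.6163·C_{A0}·X = 0.6163×1.79×0.592 = 0.653 kmol/m³; Y_B = C_B/C_{A0} = 0.365.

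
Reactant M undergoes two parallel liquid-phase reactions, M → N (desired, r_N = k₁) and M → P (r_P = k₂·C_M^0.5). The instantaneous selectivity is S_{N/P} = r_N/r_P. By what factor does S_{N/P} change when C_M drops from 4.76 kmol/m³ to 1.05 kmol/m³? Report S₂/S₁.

S_{N/P} = (k₁/k₂)·C_M^-0.5, so S₂/S₁ = (C_{M,2}/C_{M,1})^-0.5.
= (1.05/4.76)^(-0.5) = (0.2206)^(-0.5) = 2.13.
Selectivity toward N rises as C_M falls — low-concentration operation is favoured.

2.13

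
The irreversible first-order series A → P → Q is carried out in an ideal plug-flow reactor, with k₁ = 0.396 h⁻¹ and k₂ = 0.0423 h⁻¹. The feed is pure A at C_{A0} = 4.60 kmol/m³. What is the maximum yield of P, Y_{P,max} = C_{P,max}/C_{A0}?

0.765

Evaluating C_P at τ_opt = ln(k₂/k₁)/(k₂−k₁) gives C_{P,max}/C_{A0} = (k₁/k₂)^[k₂/(k₂−k₁)].
= (0.396/0.0423)^(0.0423/(0.0423−0.396)) = (9.362)^(-0.1196) = 0.7653.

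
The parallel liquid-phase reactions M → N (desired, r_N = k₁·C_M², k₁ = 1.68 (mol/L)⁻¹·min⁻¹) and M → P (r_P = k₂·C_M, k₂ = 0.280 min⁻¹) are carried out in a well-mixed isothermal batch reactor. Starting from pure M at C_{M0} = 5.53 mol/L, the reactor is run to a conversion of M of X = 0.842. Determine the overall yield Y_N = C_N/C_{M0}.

0.791

C_M = C_{M0}(1−X) = 0.8737 mol/L.
Along a PFR/batch, dC_P/dC_M = −r_P/(r_N+r_P) = −k₂/(k₂+k₁·C_M).
Integrating from C_{M0} to C_M: C_P = (0.280/1.68)·ln[(0.280+1.68·5.53)/(0.280+1.68·0.874)] = 0.1667·ln(9.570/1.748) = 0.2834 mol/L.
Then C_N = (C_{M0}−C_M) − C_P = 4.656 − 0.2834 = 4.373 mol/L.
Y_N = C_N/C_{M0} = 4.373/5.53 = 0.791.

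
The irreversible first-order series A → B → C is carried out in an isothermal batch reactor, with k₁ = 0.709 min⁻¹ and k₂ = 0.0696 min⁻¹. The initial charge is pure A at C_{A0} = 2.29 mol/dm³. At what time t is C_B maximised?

3.63 min

For first-order series the maximum of C_B occurs at t_opt = ln(k₂/k₁)/(k₂−k₁).
= ln(0.0696/0.709)/(0.0696−0.709) = ln(0.09817)/-0.6394 = -2.321/-0.6394 = 3.63 min.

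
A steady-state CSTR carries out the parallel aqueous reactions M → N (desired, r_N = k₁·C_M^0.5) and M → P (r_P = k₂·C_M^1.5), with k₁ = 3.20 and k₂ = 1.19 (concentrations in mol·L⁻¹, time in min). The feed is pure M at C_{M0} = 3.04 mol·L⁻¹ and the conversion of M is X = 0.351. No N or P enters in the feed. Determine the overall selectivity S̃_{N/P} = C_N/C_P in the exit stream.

1.36

Exit C_M = C_{M0}(1−X) = 3.04×0.649 = 1.973 mol·L⁻¹.
Rates in a CSTR are evaluated at the outlet concentration: r_N = 3.20×1.973^0.5 = 4.495, r_P = 1.19×1.973^1.5 = 3.298.
Overall selectivity = C_N/C_P = r_Nτ/(r_Pτ) = r_N/r_P = 1.36.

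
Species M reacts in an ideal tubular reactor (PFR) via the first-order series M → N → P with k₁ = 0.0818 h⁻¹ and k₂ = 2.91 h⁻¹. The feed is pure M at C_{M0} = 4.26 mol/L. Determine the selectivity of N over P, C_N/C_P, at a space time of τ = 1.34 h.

For first-order series with pure M initially, C_N(τ) = k₁C_{M0}/(k₂−k₁)·(e^(−k₁τ) − e^(−k₂τ)).
e^(−k₁τ) = e^(−0.0818×1.34) = e^(−0.1096) = 0.8962; e^(−k₂τ) = e^(−3.899) = 0.02025.
C_N = 0.0818×4.26/(2.91−0.0818) × (0.8962−0.02025) = 0.1232×0.8759 = 0.1079 mol/L.
C_M = C_{M0}e^(−k₁τ) = 3.818 mol/L, so C_P = C_{M0}−C_M−C_N = 0.3343 mol/L; C_N/C_P = 0.323.

0.323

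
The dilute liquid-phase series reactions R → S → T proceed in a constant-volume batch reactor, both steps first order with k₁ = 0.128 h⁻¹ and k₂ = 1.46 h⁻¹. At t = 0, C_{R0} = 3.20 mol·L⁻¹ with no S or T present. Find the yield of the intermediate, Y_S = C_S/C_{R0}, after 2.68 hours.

The intermediate concentration in a first-order A→B→C sequence is C_S = k₁C_{R0}(e^(−k₁t) − e^(−k₂t))/(k₂−k₁).
e^(−k₁t) = e^(−0.128×2.68) = e^(−0.3430) = 0.7096; e^(−k₂t) = e^(−3.913) = 0.01998.
C_S = 0.128×3.20/(1.46−0.128) × (0.7096−0.01998) = 0.3075×0.6896 = 0.2121 mol·L⁻¹.
Y_S = C_S/C_{R0} = 0.2121/3.20 = 0.0663.

0.0663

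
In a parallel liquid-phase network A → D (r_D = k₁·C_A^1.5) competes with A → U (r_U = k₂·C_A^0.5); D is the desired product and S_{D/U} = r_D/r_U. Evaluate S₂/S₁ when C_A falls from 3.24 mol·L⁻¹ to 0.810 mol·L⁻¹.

S_{D/U} = (k₁/k₂)·C_A, so S₂/S₁ = (C_{A,2}/C_{A,1}).
= 0.810/3.24 = 0.250.

0.250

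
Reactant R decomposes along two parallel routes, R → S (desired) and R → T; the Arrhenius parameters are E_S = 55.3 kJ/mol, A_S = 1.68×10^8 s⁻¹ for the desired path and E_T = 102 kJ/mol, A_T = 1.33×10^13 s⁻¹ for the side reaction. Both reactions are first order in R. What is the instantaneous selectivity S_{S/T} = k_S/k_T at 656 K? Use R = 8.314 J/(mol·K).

With equal orders, S_{S/T} = k_S/k_T = (A_S/A_T)·exp[(E_T−E_S)/(RT)].
(E_T−E_S)/(RT) = (102−55.3)×10³/(8.314×656) = 46700/5454 = 8.563.
k_S/k_T = (1.68×10^8/1.33×10^13)·exp(8.563) = 1.263×10^-5 × 5232 = 0.0661.
Since E_S < E_T, lowering the temperature improves selectivity toward S.

0.0661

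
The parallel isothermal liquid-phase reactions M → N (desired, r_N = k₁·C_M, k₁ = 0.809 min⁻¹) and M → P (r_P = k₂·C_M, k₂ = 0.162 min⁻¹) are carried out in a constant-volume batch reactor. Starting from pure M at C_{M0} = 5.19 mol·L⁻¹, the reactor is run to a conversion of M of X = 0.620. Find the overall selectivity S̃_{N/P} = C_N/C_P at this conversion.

C_M = C_{M0}(1−X) = 1.972 mol·L⁻¹.
Both paths are first order in M, so the instantaneous fraction to N is constant: dC_N/d(−C_M) = k₁/(k₁+k₂) = 0.8332.
C_N = 0.8332·(C_{M0}−C_M) = 0.8332×3.218 = 2.68 mol·L⁻¹.
C_P = (C_{M0}−C_M)−C_N = 0.5369 mol·L⁻¹; S̃_{N/P} = 2.681/0.5369 = 4.99.

4.99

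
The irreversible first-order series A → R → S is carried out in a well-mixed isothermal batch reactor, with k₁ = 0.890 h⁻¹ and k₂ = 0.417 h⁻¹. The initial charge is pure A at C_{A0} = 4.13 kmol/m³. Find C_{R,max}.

2.12 kmol/m³

For a first-order series the maximum intermediate yield is C_{R,max}/C_{A0} = (k₁/k₂)^[k₂/(k₂−k₁)].
= (0.890/0.417)^(0.417/(0.417−0.890)) = (2.134)^(-0.8816) = 0.5125.
C_{R,max} = 0.5125×4.13 = 2.12 kmol/m³.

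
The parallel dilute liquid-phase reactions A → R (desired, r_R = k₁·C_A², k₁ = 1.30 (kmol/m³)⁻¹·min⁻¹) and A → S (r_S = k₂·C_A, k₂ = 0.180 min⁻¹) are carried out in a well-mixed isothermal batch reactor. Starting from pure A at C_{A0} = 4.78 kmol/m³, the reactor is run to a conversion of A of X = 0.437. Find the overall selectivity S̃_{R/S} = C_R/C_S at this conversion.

C_A = C_{A0}(1−X) = 2.691 kmol/m³.
Along a PFR/batch, dC_S/dC_A = −r_S/(r_R+r_S) = −k₂/(k₂+k₁·C_A).
Integrating from C_{A0} to C_A: C_S = (0.180/1.30)·ln[(0.180+1.30·4.78)/(0.180+1.30·2.69)] = 0.1385·ln(6.394/3.678) = 0.07655 kmol/m³.
Then C_R = (C_{A0}−C_A) − C_S = 2.089 − 0.07655 = 2.012 kmol/m³.
S̃_{R/S} = C_R/C_S = 2.012/0.07655 = 26.3.

26.3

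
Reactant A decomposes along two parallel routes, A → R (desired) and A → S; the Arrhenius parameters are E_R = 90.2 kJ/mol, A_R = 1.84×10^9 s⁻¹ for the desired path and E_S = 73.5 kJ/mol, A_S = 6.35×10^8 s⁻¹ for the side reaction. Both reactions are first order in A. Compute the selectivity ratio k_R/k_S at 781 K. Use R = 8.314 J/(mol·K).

With equal orders, S_{R/S} = k_R/k_S = (A_R/A_S)·exp[(E_S−E_R)/(RT)].
(E_S−E_R)/(RT) = (73.5−90.2)×10³/(8.314×781) = -16700/6493 = -2.572.
k_R/k_S = (1.84×10^9/6.35×10^8)·exp(-2.572) = 2.898 × 0.07639 = 0.221.
Since E_R > E_S, raising the temperature improves selectivity toward R.

0.221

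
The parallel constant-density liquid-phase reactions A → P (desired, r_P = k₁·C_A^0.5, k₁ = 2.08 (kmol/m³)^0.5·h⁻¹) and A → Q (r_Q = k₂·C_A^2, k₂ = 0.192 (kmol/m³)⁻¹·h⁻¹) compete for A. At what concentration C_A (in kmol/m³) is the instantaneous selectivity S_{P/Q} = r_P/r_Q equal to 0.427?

8.63 kmol/m³

S_{P/Q} = (k₁/k₂)·C_A^-1.5 ⇒ C_A = (S·k₂/k₁)^(1/(-1.5)).
= (0.427×0.192/2.08)^(-0.6667) = (0.03942)^(-0.6667) = 8.63 kmol/m³.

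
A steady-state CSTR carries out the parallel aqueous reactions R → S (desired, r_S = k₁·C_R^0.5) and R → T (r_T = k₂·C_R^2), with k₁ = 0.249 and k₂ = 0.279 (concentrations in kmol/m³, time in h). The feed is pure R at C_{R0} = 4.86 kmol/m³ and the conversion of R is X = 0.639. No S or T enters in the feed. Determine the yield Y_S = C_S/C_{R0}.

0.177

Exit C_R = C_{R0}(1−X) = 4.86×0.361 = 1.754 kmol/m³.
Rates in a CSTR are evaluated at the outlet concentration: r_S = 0.249×1.754^0.5 = 0.3298, r_T = 0.279×1.754^2 = 0.8588.
Fraction of consumed R going to S: r_S/(r_S+r_T) = 0.2775.
C_S = 0.2775·C_{R0}·X = 0.2775×4.86×0.639 = 0.862 kmol/m³; Y_S = C_S/C_{R0} = 0.177.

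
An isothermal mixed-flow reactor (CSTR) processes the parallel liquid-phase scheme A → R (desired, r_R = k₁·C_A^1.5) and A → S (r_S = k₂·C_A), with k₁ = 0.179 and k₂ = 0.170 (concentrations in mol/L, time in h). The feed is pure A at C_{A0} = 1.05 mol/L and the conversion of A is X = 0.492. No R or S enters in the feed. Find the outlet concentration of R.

0.225 mol/L

Exit C_A = C_{A0}(1−X) = 1.05×0.508 = 0.5334 mol/L.
In a CSTR the entire volume is at exit conditions, so r_R = 0.179×0.5334^1.5 = 0.06973 and r_S = 0.170×0.5334 = 0.09068.
Fraction of consumed A going to R: r_R/(r_R+r_S) = 0.4347.
C_R = 0.4347·C_{A0}·X = 0.4347×1.05×0.492 = 0.225 mol/L.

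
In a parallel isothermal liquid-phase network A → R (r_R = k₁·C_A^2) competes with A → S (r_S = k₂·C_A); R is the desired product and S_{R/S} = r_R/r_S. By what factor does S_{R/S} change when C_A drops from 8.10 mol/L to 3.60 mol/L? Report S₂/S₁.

S_{R/S} = (k₁/k₂)·C_A, so S₂/S₁ = (C_{A,2}/C_{A,1}).
= 3.60/8.10 = 0.444.
Selectivity toward R falls as C_A falls — high-concentration operation is favoured.

0.444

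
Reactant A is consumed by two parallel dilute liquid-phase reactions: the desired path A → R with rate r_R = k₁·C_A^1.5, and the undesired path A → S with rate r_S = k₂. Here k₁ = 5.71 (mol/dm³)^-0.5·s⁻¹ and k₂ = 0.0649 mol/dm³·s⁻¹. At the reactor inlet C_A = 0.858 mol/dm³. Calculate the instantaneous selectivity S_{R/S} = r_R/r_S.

S_{R/S} = r_R/r_S = (k₁·C_A^1.5)/(k₂) = (k₁/k₂)·C_A^1.5.
= (5.71×0.8580^1.5) / (0.0649) = 4.538/0.06490 = 69.9.
Since the desired path is higher order in A, keeping C_A high (PFR or concentrated feed) favours R.

69.9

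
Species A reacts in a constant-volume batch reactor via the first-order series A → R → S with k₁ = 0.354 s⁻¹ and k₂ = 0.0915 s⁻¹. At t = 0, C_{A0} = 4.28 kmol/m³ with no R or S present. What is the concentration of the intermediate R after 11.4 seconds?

1.93 kmol/m³

Solving the coupled first-order balances gives C_R(t) = [k₁/(k₂−k₁)]·C_{A0}·(e^(−k₁t) − e^(−k₂t)).
e^(−k₁t) = e^(−0.354×11.4) = e^(−4.036) = 0.01768; e^(−k₂t) = e^(−1.043) = 0.3524.
C_R = 0.354×4.28/(0.0915−0.354) × (0.01768−0.3524) = (-5.772)×(-0.3347) = 1.932 kmol/m³.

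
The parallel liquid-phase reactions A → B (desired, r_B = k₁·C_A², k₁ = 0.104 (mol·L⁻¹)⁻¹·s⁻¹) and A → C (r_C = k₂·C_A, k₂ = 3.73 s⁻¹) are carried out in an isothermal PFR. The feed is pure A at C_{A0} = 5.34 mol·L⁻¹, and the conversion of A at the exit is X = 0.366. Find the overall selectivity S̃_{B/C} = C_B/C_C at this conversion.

C_A = C_{A0}(1−X) = 3.386 mol·L⁻¹.
Along a PFR/batch, dC_C/dC_A = −r_C/(r_B+r_C) = −k₂/(k₂+k₁·C_A).
Integrating from C_{A0} to C_A: C_C = (3.73/0.104)·ln[(3.73+0.104·5.34)/(3.73+0.104·3.39)] = 35.87·ln(4.285/4.082) = 1.743 mol·L⁻¹.
Then C_B = (C_{A0}−C_A) − C_C = 1.954 − 1.743 = 0.2116 mol·L⁻¹.
S̃_{B/C} = C_B/C_C = 0.2116/1.743 = 0.121.

0.121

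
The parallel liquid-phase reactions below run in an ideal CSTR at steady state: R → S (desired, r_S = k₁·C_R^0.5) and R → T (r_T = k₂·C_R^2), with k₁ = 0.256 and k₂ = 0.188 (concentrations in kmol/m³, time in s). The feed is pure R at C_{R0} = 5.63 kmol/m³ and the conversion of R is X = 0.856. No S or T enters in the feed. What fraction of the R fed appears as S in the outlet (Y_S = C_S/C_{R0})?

0.557

Exit C_R = C_{R0}(1−X) = 5.63×0.144 = 0.8107 kmol/m³.
Rates in a CSTR are evaluated at the outlet concentration: r_S = 0.256×0.8107^0.5 = 0.2305, r_T = 0.188×0.8107^2 = 0.1236.
Fraction of consumed R going to S: r_S/(r_S+r_T) = 0.6510.
C_S = 0.6510·C_{R0}·X = 0.6510×5.63×0.856 = 3.14 kmol/m³; Y_S = C_S/C_{R0} = 0.557.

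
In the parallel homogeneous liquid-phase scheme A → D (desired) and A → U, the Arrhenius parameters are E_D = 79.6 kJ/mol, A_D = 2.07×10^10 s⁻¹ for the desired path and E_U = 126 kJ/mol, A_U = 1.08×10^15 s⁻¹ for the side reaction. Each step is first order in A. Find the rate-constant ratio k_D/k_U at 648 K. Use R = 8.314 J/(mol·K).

0.105

With equal orders, S_{D/U} = k_D/k_U = (A_D/A_U)·exp[(E_U−E_D)/(RT)].
(E_U−E_D)/(RT) = (126−79.6)×10³/(8.314×648) = 46400/5387 = 8.613.
k_D/k_U = (2.07×10^10/1.08×10^15)·exp(8.613) = 1.917×10^-5 × 5500 = 0.105.
Since E_D < E_U, lowering the temperature improves selectivity toward D.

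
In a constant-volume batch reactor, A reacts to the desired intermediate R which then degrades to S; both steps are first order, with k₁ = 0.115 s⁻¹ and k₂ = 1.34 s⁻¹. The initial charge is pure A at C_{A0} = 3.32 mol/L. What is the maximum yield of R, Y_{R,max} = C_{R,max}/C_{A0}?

At the optimum, C_{R,max}/C_{A0} = (k₁/k₂)^[k₂/(k₂−k₁)].
= (0.115/1.34)^(1.34/(1.34−0.115)) = (0.08582)^(1.094) = 0.06815.

0.0682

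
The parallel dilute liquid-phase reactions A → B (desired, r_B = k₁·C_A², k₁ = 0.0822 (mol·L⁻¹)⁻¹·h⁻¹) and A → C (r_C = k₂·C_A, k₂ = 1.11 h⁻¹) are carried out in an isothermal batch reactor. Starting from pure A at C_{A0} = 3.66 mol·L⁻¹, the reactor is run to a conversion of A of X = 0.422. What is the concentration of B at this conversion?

0.271 mol·L⁻¹

C_A = C_{A0}(1−X) = 2.115 mol·L⁻¹.
Along a PFR/batch, dC_C/dC_A = −r_C/(r_B+r_C) = −k₂/(k₂+k₁·C_A).
Integrating from C_{A0} to C_A: C_C = (1.11/0.0822)·ln[(1.11+0.0822·3.66)/(1.11+0.0822·2.12)] = 13.50·ln(1.411/1.284) = 1.273 mol·L⁻¹.
Then C_B = (C_{A0}−C_A) − C_C = 1.545 − 1.273 = 0.2712 mol·L⁻¹.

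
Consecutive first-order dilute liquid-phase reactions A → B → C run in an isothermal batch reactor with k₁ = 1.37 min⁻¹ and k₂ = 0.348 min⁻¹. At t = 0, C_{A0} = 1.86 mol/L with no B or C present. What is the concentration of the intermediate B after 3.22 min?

0.783 mol/L

The intermediate concentration in a first-order A→B→C sequence is C_B = k₁C_{A0}(e^(−k₁t) − e^(−k₂t))/(k₂−k₁).
e^(−k₁t) = e^(−1.37×3.22) = e^(−4.411) = 0.01214; e^(−k₂t) = e^(−1.121) = 0.3261.
C_B = 1.37×1.86/(0.348−1.37) × (0.01214−0.3261) = (-2.493)×(-0.3140) = 0.7828 mol/L.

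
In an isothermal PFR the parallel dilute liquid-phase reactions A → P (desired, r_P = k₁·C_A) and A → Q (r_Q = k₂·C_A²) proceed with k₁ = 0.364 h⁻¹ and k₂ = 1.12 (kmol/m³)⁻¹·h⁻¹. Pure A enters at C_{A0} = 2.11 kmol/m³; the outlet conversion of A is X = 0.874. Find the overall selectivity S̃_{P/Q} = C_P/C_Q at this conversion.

0.333

C_A = C_{A0}(1−X) = 0.2659 kmol/m³.
Along a PFR/batch, dC_P/dC_A = −r_P/(r_P+r_Q) = −k₁/(k₁+k₂·C_A).
Integrating from C_{A0} to C_A: C_P = (0.364/1.12)·ln[(0.364+1.12·2.11)/(0.364+1.12·0.266)] = 0.3250·ln(2.727/0.6618) = 0.4602 kmol/m³.
C_Q = (C_{A0}−C_A)−C_P = 1.384 kmol/m³; S̃_{P/Q} = 0.4602/1.384 = 0.333.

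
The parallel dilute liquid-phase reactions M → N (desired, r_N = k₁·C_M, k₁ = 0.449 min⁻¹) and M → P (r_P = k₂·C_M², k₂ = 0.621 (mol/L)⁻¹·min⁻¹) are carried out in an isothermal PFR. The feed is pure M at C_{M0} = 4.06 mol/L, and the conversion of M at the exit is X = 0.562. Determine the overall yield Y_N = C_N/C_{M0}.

C_M = C_{M0}(1−X) = 1.778 mol/L.
Along a PFR/batch, dC_N/dC_M = −r_N/(r_N+r_P) = −k₁/(k₁+k₂·C_M).
Integrating from C_{M0} to C_M: C_N = (0.449/0.621)·ln[(0.449+0.621·4.06)/(0.449+0.621·1.78)] = 0.7230·ln(2.970/1.553) = 0.4687 mol/L.
Y_N = C_N/C_{M0} = 0.4687/4.06 = 0.115.

0.115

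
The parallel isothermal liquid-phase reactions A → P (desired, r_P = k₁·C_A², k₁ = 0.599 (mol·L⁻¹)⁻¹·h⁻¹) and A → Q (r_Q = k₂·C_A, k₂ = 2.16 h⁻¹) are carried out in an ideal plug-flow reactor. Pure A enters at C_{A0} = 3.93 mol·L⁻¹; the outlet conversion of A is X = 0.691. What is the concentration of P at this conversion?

1.10 mol·L⁻¹

C_A = C_{A0}(1−X) = 1.214 mol·L⁻¹.
Along a PFR/batch, dC_Q/dC_A = −r_Q/(r_P+r_Q) = −k₂/(k₂+k₁·C_A).
Integrating from C_{A0} to C_A: C_Q = (2.16/0.599)·ln[(2.16+0.599·3.93)/(2.16+0.599·1.21)] = 3.606·ln(4.514/2.887) = 1.611 mol·L⁻¹.
Then C_P = (C_{A0}−C_A) − C_Q = 2.716 − 1.611 = 1.104 mol·L⁻¹.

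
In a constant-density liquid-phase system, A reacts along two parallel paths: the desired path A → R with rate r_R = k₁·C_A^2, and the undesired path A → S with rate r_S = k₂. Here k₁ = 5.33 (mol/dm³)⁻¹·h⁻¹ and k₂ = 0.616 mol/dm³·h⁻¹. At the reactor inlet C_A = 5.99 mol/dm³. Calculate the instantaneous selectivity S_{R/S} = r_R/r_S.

310

S_{R/S} = r_R/r_S = (k₁·C_A^2)/(k₂) = (k₁/k₂)·C_A^2.
= (5.33×5.990^2) / (0.616) = 191.2/0.6160 = 310.
Since the desired path is higher order in A, keeping C_A high (PFR or concentrated feed) favours R.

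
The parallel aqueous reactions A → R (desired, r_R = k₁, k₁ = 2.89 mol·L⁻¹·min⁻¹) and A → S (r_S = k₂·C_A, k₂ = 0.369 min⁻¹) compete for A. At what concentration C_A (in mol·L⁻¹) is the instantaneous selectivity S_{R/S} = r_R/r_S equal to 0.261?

S_{R/S} = (k₁/k₂)·C_A⁻¹ ⇒ C_A = (S·k₂/k₁)^(-1).
= (0.261×0.369/2.89)^(-1) = (0.03332)^(-1) = 30.0 mol·L⁻¹.

30.0 mol·L⁻¹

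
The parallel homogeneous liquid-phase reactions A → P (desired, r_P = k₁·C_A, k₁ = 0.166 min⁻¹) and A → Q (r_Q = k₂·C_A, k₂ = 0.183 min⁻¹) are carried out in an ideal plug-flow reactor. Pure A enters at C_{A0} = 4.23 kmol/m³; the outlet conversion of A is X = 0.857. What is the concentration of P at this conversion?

1.72 kmol/m³

C_A = C_{A0}(1−X) = 0.6049 kmol/m³.
Both paths are first order in A, so the instantaneous fraction to P is constant: dC_P/d(−C_A) = k₁/(k₁+k₂) = 0.4756.
C_P = 0.4756·(C_{A0}−C_A) = 0.4756×3.625 = 1.72 kmol/m³.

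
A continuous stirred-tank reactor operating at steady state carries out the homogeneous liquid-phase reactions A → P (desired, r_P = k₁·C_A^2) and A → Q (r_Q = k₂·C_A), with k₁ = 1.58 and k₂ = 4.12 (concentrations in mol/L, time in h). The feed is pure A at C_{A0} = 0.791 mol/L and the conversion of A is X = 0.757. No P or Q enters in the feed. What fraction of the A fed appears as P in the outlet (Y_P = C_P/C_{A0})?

Exit C_A = C_{A0}(1−X) = 0.791×0.243 = 0.1922 mol/L.
Rates in a CSTR are evaluated at the outlet concentration: r_P = 1.58×0.1922^2 = 0.05837, r_Q = 4.12×0.1922 = 0.7919.
Fraction of consumed A going to P: r_P/(r_P+r_Q) = 0.06865.
C_P = 0.06865·C_{A0}·X = 0.06865×0.791×0.757 = 0.0411 mol/L; Y_P = C_P/C_{A0} = 0.0520.

0.0520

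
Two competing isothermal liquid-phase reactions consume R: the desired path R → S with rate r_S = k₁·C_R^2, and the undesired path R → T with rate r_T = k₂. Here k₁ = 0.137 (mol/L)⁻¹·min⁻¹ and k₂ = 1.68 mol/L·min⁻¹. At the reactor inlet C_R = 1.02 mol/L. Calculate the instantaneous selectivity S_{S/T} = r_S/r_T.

S_{S/T} = r_S/r_T = (k₁·C_R^2)/(k₂) = (k₁/k₂)·C_R^2.
= (0.137×1.020^2) / (1.68) = 0.1425/1.680 = 0.0848.

0.0848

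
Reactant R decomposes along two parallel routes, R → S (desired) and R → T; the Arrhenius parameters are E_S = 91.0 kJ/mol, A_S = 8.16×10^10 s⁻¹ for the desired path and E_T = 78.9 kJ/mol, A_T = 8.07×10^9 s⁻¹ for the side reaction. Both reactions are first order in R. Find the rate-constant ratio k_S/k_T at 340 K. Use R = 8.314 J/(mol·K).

Since both paths have the same order in R, the concentration cancels and S_{S/T} = k_S/k_T = (A_S/A_T)·exp[(E_T−E_S)/(RT)].
(E_T−E_S)/(RT) = (78.9−91.0)×10³/(8.314×340) = -12100/2827 = -4.281.
k_S/k_T = (8.16×10^10/8.07×10^9)·exp(-4.281) = 10.11 × 0.01384 = 0.140.

0.140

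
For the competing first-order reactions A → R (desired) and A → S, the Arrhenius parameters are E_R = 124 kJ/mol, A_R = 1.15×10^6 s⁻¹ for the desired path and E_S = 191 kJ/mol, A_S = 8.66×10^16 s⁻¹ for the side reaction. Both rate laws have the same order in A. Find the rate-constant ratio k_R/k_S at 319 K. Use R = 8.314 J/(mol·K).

Since both paths have the same order in A, the concentration cancels and S_{R/S} = k_R/k_S = (A_R/A_S)·exp[(E_S−E_R)/(RT)].
(E_S−E_R)/(RT) = (191−124)×10³/(8.314×319) = 67000/2652 = 25.26.
k_R/k_S = (1.15×10^6/8.66×10^16)·exp(25.26) = 1.328×10^-11 × 9.361×10^10 = 1.24.
Since E_R < E_S, lowering the temperature improves selectivity toward R.

1.24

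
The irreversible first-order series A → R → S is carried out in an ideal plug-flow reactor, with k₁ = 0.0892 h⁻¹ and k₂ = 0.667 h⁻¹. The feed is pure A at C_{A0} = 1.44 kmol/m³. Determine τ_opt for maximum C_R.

Setting dC_R/dτ = 0 gives τ_opt = ln(k₂/k₁)/(k₂−k₁).
= ln(0.667/0.0892)/(0.667−0.0892) = ln(7.478)/0.5778 = 2.012/0.5778 = 3.48 h.

3.48 h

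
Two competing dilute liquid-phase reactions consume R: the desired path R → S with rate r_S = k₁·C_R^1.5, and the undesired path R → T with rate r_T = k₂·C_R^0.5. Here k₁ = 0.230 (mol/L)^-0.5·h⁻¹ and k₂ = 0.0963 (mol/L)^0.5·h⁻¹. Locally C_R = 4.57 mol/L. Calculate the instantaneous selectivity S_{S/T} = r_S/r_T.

10.9

S_{S/T} = r_S/r_T = (k₁·C_R^1.5)/(k₂·C_R^0.5) = (k₁/k₂)·C_R.
= (0.230×4.570^1.5) / (0.0963×4.570^0.5) = 2.247/0.2059 = 10.9.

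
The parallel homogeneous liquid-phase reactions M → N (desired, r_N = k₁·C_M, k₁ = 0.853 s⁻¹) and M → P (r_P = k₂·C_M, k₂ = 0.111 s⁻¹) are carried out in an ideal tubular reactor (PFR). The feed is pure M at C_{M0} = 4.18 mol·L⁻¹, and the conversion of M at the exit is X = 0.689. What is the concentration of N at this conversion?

2.55 mol·L⁻¹

C_M = C_{M0}(1−X) = 1.300 mol·L⁻¹.
Both paths are first order in M, so the instantaneous fraction to N is constant: dC_N/d(−C_M) = k₁/(k₁+k₂) = 0.8849.
C_N = 0.8849·(C_{M0}−C_M) = 0.8849×2.880 = 2.55 mol·L⁻¹.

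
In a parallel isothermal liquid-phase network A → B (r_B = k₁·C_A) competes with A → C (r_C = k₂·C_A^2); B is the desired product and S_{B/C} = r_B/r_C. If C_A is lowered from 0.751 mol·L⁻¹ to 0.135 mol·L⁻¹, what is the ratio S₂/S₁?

S_{B/C} = (k₁/k₂)·C_A⁻¹, so S₂/S₁ = (C_{A,2}/C_{A,1})⁻¹.
= 0.751/0.135 = 5.56.

5.56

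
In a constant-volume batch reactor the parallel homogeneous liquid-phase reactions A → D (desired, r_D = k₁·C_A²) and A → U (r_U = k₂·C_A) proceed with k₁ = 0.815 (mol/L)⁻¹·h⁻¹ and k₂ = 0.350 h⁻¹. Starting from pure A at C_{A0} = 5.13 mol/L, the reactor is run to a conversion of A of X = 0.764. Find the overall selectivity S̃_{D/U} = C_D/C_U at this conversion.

C_A = C_{A0}(1−X) = 1.211 mol/L.
Along a PFR/batch, dC_U/dC_A = −r_U/(r_D+r_U) = −k₂/(k₂+k₁·C_A).
Integrating from C_{A0} to C_A: C_U = (0.350/0.815)·ln[(0.350+0.815·5.13)/(0.350+0.815·1.21)] = 0.4294·ln(4.531/1.337) = 0.5242 mol/L.
Then C_D = (C_{A0}−C_A) − C_U = 3.919 − 0.5242 = 3.395 mol/L.
S̃_{D/U} = C_D/C_U = 3.395/0.5242 = 6.48.

6.48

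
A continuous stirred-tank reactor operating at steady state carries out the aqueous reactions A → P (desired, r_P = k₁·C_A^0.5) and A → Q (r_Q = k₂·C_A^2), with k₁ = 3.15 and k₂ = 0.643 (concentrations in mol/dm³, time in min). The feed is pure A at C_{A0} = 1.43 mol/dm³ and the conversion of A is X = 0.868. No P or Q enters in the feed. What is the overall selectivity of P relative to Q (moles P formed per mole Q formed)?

Exit C_A = C_{A0}(1−X) = 1.43×0.132 = 0.1888 mol/dm³.
In a CSTR the entire volume is at exit conditions, so r_P = 3.15×0.1888^0.5 = 1.369 and r_Q = 0.643×0.1888^2 = 0.02291.
Overall selectivity = C_P/C_Q = r_Pτ/(r_Qτ) = r_P/r_Q = 59.7.

59.7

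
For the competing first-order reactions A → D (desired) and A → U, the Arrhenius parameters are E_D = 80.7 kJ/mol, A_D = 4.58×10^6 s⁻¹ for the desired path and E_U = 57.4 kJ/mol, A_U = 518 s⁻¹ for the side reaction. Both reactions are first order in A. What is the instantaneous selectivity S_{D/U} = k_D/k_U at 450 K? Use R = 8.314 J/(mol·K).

k_D/k_U = (A_D/A_U)·exp[−(E_D−E_U)/(RT)] = (A_D/A_U)·exp[(E_U−E_D)/(RT)].
(E_U−E_D)/(RT) = (57.4−80.7)×10³/(8.314×450) = -23300/3741 = -6.228.
k_D/k_U = (4.58×10^6/518)·exp(-6.228) = 8842 × 0.001974 = 17.5.
Since E_D > E_U, raising the temperature improves selectivity toward D.

17.5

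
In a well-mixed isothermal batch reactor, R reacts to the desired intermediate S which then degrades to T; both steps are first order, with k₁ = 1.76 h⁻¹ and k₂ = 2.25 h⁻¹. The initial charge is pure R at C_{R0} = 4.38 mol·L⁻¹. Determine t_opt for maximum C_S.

Setting dC_S/dt = 0 gives t_opt = ln(k₂/k₁)/(k₂−k₁).
= ln(2.25/1.76)/(2.25−1.76) = ln(1.278)/0.4900 = 0.2456/0.4900 = 0.501 h.

0.501 h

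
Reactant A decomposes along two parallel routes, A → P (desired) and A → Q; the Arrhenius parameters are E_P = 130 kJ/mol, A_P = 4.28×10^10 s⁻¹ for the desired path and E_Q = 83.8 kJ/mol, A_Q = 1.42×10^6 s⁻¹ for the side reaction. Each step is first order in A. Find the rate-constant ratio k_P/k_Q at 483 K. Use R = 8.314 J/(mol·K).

0.304

With equal orders, S_{P/Q} = k_P/k_Q = (A_P/A_Q)·exp[(E_Q−E_P)/(RT)].
(E_Q−E_P)/(RT) = (83.8−130)×10³/(8.314×483) = -46200/4016 = -11.50.
k_P/k_Q = (4.28×10^10/1.42×10^6)·exp(-11.50) = 30141 × 1.008×10^-5 = 0.304.
Since E_P > E_Q, raising the temperature improves selectivity toward P.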